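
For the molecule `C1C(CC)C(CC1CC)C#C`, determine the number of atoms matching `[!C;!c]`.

The query [!C;!c] means: neither aliphatic nor aromatic carbon — same as [!#6].
Check the 11 heavy atoms by environment: 11× C → no.
No environment satisfies the query, so 0 matching atoms.

0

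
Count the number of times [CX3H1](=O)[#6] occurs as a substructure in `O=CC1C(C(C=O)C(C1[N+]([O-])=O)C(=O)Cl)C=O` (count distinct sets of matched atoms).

[CX3H1](=O)[#6] is the SMARTS for an aldehyde: an sp2 carbon with one H, double-bonded to O and single-bonded to carbon.
The molecule carries 3 separate instances of an aldehyde (-CHO) meeting every constraint; each maps to a distinct set of atoms, giving 3 matches.

3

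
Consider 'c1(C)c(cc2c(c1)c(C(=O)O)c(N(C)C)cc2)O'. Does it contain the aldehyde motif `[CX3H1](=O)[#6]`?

The pattern [CX3H1](=O)[#6] describes an sp2 carbon with one H, double-bonded to O and single-bonded to carbon — an aldehyde.
The closest candidate here is a carboxylic acid group (-C(=O)OH), but the carbonyl carbon has H0 and is bonded to O, not H1. No other fragment satisfies the full query, so there is no match.

No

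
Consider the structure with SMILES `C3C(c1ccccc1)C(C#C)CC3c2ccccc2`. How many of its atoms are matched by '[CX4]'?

The query [CX4] means: C with X4: aliphatic carbon with exactly 4 total connections (bonds + H).
Check the 19 heavy atoms by environment: 5× C (X4) → match; 12× c (aromatic, X3) → no; 2× C (X2) → no.
That gives 5 matching atoms.

5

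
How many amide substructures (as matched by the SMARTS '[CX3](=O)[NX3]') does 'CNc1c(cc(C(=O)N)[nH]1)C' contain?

1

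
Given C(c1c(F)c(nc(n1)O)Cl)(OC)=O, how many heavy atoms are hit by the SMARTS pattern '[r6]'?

6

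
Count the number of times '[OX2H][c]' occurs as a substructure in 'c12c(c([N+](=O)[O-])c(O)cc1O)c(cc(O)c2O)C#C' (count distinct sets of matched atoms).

4

[OX2H][c] is the SMARTS for a phenol: a hydroxyl oxygen attached to an aromatic carbon.
The molecule carries 4 separate instances of a hydroxyl group (-OH) meeting every constraint; each maps to a distinct set of atoms, giving 4 matches.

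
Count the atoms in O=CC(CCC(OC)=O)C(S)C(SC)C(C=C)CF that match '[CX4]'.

Check the 19 heavy atoms by environment: 9× C (X4) → match; 4× C (X3) → no; 2× O (X1) → no; 1× O (X2) → no; 2× S (X2) → no; 1× F (X1) → no.
That gives 9 matching atoms.

9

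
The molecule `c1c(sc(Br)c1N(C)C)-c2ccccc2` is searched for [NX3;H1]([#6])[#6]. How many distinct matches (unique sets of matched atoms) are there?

0

[NX3;H1]([#6])[#6] is the SMARTS for a secondary amine: a trivalent nitrogen with one H, bonded to two carbons.
The molecule has a dimethylamino group (-N(CH3)2), but the nitrogen has H0, not H1; nothing else fits, so there are 0 matches.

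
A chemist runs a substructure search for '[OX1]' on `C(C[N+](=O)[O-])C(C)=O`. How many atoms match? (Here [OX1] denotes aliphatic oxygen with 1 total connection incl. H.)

The query [OX1] means: aliphatic oxygen with one total connection — typically a carbonyl =O or an oxide.
Check the 8 heavy atoms by environment: 3× C (X4) → no; 1× N (charge +1, X3) → no; 1× O (charge -1, X1) → match; 2× O (X1) → match; 1× C (X3) → no.
Summing the matching environments: 1 + 2 = 3 matching atoms.

3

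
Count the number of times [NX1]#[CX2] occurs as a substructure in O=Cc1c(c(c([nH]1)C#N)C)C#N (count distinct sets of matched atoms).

2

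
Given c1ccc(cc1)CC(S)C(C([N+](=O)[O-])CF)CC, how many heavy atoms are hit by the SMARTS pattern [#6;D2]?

8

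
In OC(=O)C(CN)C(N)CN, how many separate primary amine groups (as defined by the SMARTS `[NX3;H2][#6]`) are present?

3

[NX3;H2][#6] is the SMARTS for a primary amine: a trivalent nitrogen with two H attached to carbon.
The molecule carries 3 separate instances of a primary amino group (-NH2) meeting every constraint; each maps to a distinct set of atoms, giving 3 matches.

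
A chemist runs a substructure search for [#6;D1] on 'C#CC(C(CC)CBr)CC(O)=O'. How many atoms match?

Check the 12 heavy atoms by environment: 4× C (D2) → no; 3× C (D3) → no; 2× C (D1) → match; 2× O (D1) → no; 1× Br (D1) → no.
That gives 2 matching atoms.

2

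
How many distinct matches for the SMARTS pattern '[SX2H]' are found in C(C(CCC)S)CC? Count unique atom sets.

1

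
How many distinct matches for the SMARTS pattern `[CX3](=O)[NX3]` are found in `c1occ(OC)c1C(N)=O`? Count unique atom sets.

[CX3](=O)[NX3] is the SMARTS for an amide: a carbonyl carbon bonded to a trivalent nitrogen.
Exactly one fragment in the molecule meets all constraints, giving 1 match.

1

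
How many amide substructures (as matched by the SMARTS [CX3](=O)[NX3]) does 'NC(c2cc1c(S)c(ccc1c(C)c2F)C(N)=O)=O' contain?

2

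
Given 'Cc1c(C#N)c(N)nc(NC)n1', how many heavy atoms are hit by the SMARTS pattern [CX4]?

2

The query [CX4] means: C with X4: aliphatic carbon with exactly 4 total connections (bonds + H).
Check the 12 heavy atoms by environment: 2× n (aromatic, X2) → no; 4× c (aromatic, X3) → no; 1× C (X2) → no; 1× N (X1) → no; 2× N (X3) → no; 2× C (X4) → match.
That gives 2 matching atoms.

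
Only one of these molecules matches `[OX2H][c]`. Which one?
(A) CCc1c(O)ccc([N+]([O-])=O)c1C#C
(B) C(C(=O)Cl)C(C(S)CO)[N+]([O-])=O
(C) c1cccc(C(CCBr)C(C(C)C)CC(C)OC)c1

A

[OX2H][c] describes a hydroxyl oxygen attached to an aromatic carbon (a phenol).
(A) contains a hydroxyl group (-OH), which satisfies every atom and bond constraint.
(B) has a hydroxyl group (-OH) but the -OH is on an aliphatic carbon, not an aromatic c.
(C) has a methoxy ether (-OCH3) but the oxygen has H0, not H1.
So the answer is (A).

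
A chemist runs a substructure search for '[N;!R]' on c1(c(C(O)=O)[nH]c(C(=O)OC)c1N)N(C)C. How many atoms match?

2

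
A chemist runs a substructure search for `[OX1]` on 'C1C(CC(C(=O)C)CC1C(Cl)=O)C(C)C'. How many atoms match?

2

The query [OX1] means: aliphatic oxygen with one total connection — typically a carbonyl =O or an oxide.
Check the 15 heavy atoms by environment: 10× C (X4) → no; 2× C (X3) → no; 2× O (X1) → match; 1× Cl (X1) → no.
That gives 2 matching atoms.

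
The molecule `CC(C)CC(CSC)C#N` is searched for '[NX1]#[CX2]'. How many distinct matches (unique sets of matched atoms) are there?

[NX1]#[CX2] is the SMARTS for a nitrile: a nitrogen triple-bonded to a two-connected carbon.
Exactly one fragment in the molecule meets all constraints, giving 1 match.

1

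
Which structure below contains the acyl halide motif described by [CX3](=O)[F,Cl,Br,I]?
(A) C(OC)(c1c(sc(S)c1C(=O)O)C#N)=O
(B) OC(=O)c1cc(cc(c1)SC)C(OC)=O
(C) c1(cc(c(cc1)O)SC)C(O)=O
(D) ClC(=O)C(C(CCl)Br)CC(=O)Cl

D

[CX3](=O)[F,Cl,Br,I] describes a carbonyl carbon bonded to a halogen (an acyl halide).
(A) has a methyl-ester group (-C(=O)OCH3) but the carbonyl is bonded to -O-C, not to a halogen.
(B) has a carboxylic acid group (-C(=O)OH) but the carbonyl is bonded to -OH, not to a halogen.
(C) has a carboxylic acid group (-C(=O)OH) but the carbonyl is bonded to -OH, not to a halogen.
(D) contains an acyl chloride (-C(=O)Cl), which satisfies every atom and bond constraint.
So the answer is (D).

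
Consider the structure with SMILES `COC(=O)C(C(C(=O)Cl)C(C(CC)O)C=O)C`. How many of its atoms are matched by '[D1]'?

Check the 17 heavy atoms by environment: 3× C (D1) → match; 2× C (D2) → no; 6× C (D3) → no; 4× O (D1) → match; 1× Cl (D1) → match; 1× O (D2) → no.
Summing the matching environments: 3 + 4 + 1 = 8 matching atoms.

8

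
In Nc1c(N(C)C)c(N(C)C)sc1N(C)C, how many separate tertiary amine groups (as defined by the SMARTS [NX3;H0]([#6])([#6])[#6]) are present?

3

[NX3;H0]([#6])([#6])[#6] is the SMARTS for a tertiary amine: a trivalent nitrogen with no H, bonded to three carbons.
The molecule carries 3 separate instances of a dimethylamino group (-N(CH3)2) meeting every constraint; each maps to a distinct set of atoms, giving 3 matches.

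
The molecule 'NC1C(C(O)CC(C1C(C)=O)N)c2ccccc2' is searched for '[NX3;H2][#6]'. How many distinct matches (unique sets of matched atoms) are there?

2

[NX3;H2][#6] is the SMARTS for a primary amine: a trivalent nitrogen with two H attached to carbon.
The molecule carries 2 separate instances of a primary amino group (-NH2) meeting every constraint; each maps to a distinct set of atoms, giving 2 matches.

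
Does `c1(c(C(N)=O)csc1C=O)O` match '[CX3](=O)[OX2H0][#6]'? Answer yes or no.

No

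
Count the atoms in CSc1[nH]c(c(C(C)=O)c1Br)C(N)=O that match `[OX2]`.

Check the 14 heavy atoms by environment: 1× n (aromatic, X3) → no; 4× c (aromatic, X3) → no; 2× C (X3) → no; 2× O (X1) → no; 1× N (X3) → no; 2× C (X4) → no; 1× S (X2) → no; 1× Br (X1) → no.
No environment satisfies the query, so 0 matching atoms.

0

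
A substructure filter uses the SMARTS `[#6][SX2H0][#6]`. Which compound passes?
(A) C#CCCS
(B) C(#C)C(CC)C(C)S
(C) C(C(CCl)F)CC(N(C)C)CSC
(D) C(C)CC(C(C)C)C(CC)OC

C

[#6][SX2H0][#6] describes an aliphatic sulfur bridging two carbons with no H on the sulfur (a thioether).
(A) has a thiol (-SH) but the sulfur has H1, not H0 bridging two carbons.
(B) has a thiol (-SH) but the sulfur has H1, not H0 bridging two carbons.
(C) contains a methylthio ether (-SCH3), which satisfies every atom and bond constraint.
(D) has a methoxy ether (-OCH3) but the bridging atom is O, not S.
So the answer is (C).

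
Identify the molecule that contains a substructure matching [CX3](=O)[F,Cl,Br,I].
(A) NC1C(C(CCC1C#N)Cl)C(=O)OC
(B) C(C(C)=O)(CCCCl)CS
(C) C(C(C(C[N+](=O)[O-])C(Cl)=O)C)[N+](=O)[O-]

C

[CX3](=O)[F,Cl,Br,I] describes a carbonyl carbon bonded to a halogen (an acyl halide).
(A) has a methyl-ester group (-C(=O)OCH3) but the carbonyl is bonded to -O-C, not to a halogen.
(B) has a chloro substituent but the Cl is not on a carbonyl carbon.
(C) contains an acyl chloride (-C(=O)Cl), which satisfies every atom and bond constraint.
So the answer is (C).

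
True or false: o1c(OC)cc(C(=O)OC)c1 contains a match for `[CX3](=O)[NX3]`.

The pattern [CX3](=O)[NX3] describes a carbonyl carbon bonded to a trivalent nitrogen — an amide.
The closest candidate here is a methyl-ester group (-C(=O)OCH3), but the carbonyl is bonded to O, not to an NX3 nitrogen. No other fragment satisfies the full query, so there is no match.

False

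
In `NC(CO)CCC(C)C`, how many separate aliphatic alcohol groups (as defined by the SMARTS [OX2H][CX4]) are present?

1

[OX2H][CX4] is the SMARTS for an aliphatic alcohol: a hydroxyl oxygen bound to an sp3 (X4) carbon.
Exactly one fragment in the molecule meets all constraints, giving 1 match.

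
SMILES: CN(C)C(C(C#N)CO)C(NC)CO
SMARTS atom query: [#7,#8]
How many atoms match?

The query [#7,#8] means: nitrogen or oxygen (comma = OR).
Check the 14 heavy atoms by environment: 9× C → no; 3× N → match; 2× O → match.
Summing the matching environments: 3 + 2 = 5 matching atoms.

5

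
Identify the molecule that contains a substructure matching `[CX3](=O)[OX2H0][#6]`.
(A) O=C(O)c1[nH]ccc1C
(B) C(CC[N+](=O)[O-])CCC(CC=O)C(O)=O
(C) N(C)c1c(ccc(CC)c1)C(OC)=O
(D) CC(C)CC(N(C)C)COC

C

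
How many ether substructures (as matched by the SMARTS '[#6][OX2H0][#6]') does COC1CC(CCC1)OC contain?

2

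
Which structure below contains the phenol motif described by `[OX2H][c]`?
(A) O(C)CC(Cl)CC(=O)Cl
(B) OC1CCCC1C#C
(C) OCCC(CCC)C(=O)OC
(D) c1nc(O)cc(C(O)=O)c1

D

[OX2H][c] describes a hydroxyl oxygen attached to an aromatic carbon (a phenol).
(A) has a methoxy ether (-OCH3) but the oxygen has H0, not H1.
(B) has a hydroxyl group (-OH) but the -OH is on an aliphatic carbon, not an aromatic c.
(C) has a hydroxyl group (-OH) but the -OH is on an aliphatic carbon, not an aromatic c.
(D) contains a hydroxyl group (-OH), which satisfies every atom and bond constraint.
So the answer is (D).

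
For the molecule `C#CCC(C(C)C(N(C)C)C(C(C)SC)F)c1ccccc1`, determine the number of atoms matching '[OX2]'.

Check the 22 heavy atoms by environment: 11× C (X4) → no; 1× F (X1) → no; 6× c (aromatic, X3) → no; 1× N (X3) → no; 2× C (X2) → no; 1× S (X2) → no.
No environment satisfies the query, so 0 matching atoms.

0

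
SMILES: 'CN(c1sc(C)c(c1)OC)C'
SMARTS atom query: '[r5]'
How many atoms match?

The query [r5] means: r5 matches atoms in a five-membered ring.
Check the 11 heavy atoms by environment: 1× s (aromatic, in 5-ring) → match; 4× c (aromatic, in 5-ring) → match; 1× N (acyclic) → no; 4× C (acyclic) → no; 1× O (acyclic) → no.
Summing the matching environments: 1 + 4 = 5 matching atoms.

5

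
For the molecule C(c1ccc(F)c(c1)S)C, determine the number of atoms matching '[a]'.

6

The query [a] means: a matches any aromatic atom.
Check the 10 heavy atoms by environment: 6× c (aromatic) → match; 1× S → no; 2× C → no; 1× F → no.
That gives 6 matching atoms.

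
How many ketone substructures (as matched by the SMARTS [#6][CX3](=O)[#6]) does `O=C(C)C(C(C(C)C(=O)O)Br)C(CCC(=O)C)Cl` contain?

[#6][CX3](=O)[#6] is the SMARTS for a ketone: a carbonyl carbon (no H) flanked by two carbons.
The molecule carries 2 separate instances of an acetyl/ketone group (-C(=O)CH3) meeting every constraint; each maps to a distinct set of atoms, giving 2 matches.

2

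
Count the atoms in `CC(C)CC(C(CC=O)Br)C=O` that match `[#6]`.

The query [#6] means: #6 matches any atom with atomic number 6 (carbon, aromatic or aliphatic).
Check the 12 heavy atoms by environment: 9× C → match; 2× O → no; 1× Br → no.
That gives 9 matching atoms.

9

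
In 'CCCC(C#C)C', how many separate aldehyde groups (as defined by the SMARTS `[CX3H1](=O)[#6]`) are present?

[CX3H1](=O)[#6] is the SMARTS for an aldehyde: an sp2 carbon with one H, double-bonded to O and single-bonded to carbon.
No fragment in the molecule satisfies every constraint, giving 0 matches.

0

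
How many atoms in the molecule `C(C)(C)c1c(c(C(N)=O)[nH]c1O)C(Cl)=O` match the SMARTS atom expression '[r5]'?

The query [r5] means: r5 matches atoms in a five-membered ring.
Check the 15 heavy atoms by environment: 1× n (aromatic, in 5-ring) → match; 4× c (aromatic, in 5-ring) → match; 3× O (acyclic) → no; 5× C (acyclic) → no; 1× N (acyclic) → no; 1× Cl (acyclic) → no.
Summing the matching environments: 1 + 4 = 5 matching atoms.

5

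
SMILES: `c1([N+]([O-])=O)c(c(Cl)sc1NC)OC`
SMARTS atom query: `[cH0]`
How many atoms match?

The query [cH0] means: aromatic carbon with no attached hydrogen (substituted or ring-fusion).
Check the 13 heavy atoms by environment: 1× s (aromatic, H0) → no; 4× c (aromatic, H0) → match; 1× Cl (H0) → no; 1× N (H1) → no; 2× C (H3) → no; 1× N (charge +1, H0) → no; 1× O (charge -1, H0) → no; 2× O (H0) → no.
That gives 4 matching atoms.

4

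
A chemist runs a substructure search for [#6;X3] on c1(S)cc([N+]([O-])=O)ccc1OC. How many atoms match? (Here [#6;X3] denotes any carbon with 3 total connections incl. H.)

6

The query [#6;X3] means: any carbon (aromatic or not) with three total connections.
Check the 12 heavy atoms by environment: 6× c (aromatic, X3) → match; 1× S (X2) → no; 1× N (charge +1, X3) → no; 1× O (charge -1, X1) → no; 1× O (X1) → no; 1× O (X2) → no; 1× C (X4) → no.
That gives 6 matching atoms.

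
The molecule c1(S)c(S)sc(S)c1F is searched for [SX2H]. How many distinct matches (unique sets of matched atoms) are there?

3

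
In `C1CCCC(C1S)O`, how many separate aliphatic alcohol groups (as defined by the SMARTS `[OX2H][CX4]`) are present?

1

[OX2H][CX4] is the SMARTS for an aliphatic alcohol: a hydroxyl oxygen bound to an sp3 (X4) carbon.
Exactly one fragment in the molecule meets all constraints, giving 1 match.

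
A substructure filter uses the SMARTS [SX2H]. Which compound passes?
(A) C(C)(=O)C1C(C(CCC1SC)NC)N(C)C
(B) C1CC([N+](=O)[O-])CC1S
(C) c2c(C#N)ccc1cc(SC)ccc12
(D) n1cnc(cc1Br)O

[SX2H] describes an aliphatic sulfur with two connections, one being H (a thiol).
(A) has a methylthio ether (-SCH3) but the sulfur has H0 (bonded to two carbons), not H1.
(B) contains a thiol (-SH), which satisfies every atom and bond constraint.
(C) has a methylthio ether (-SCH3) but the sulfur has H0 (bonded to two carbons), not H1.
(D) has a hydroxyl group (-OH) but it is an -OH, not an -SH.
So the answer is (B).

B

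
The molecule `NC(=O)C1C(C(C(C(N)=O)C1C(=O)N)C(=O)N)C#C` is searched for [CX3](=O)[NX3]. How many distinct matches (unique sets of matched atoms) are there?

[CX3](=O)[NX3] is the SMARTS for an amide: a carbonyl carbon bonded to a trivalent nitrogen.
The molecule carries 4 separate instances of a primary amide (-C(=O)NH2) meeting every constraint; each maps to a distinct set of atoms, giving 4 matches.

4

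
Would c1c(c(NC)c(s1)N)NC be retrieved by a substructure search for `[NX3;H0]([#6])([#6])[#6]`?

No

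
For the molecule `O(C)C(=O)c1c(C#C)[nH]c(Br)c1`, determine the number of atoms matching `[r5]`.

5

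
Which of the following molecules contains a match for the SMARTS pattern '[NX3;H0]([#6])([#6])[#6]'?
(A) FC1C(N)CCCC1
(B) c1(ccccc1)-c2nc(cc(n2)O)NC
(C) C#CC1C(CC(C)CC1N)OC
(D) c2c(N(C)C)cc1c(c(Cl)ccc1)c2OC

[NX3;H0]([#6])([#6])[#6] describes a trivalent nitrogen with no H, bonded to three carbons (a tertiary amine).
(A) has a primary amino group (-NH2) but the nitrogen has H2, not H0 with three carbons.
(B) has an N-methylamino group (-NHCH3) but the nitrogen still has one H (H1), not H0.
(C) has a primary amino group (-NH2) but the nitrogen has H2, not H0 with three carbons.
(D) contains a dimethylamino group (-N(CH3)2), which satisfies every atom and bond constraint.
So the answer is (D).

D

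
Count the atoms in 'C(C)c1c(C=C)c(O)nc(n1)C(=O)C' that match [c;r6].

4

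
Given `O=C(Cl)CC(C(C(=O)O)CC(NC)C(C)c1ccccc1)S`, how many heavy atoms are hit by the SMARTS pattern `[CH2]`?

2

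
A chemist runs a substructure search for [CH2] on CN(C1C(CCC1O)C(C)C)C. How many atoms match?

The query [CH2] means: aliphatic carbon with exactly two hydrogens.
Check the 12 heavy atoms by environment: 2× C (H2) → match; 4× C (H1) → no; 1× O (H1) → no; 1× N (H0) → no; 4× C (H3) → no.
That gives 2 matching atoms.

2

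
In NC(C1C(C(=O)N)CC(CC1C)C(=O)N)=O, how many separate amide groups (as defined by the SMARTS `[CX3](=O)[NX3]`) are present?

[CX3](=O)[NX3] is the SMARTS for an amide: a carbonyl carbon bonded to a trivalent nitrogen.
The molecule carries 3 separate instances of a primary amide (-C(=O)NH2) meeting every constraint; each maps to a distinct set of atoms, giving 3 matches.

3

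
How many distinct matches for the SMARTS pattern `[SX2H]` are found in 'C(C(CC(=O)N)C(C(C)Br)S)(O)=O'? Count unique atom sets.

[SX2H] is the SMARTS for a thiol: an aliphatic sulfur with two connections, one being H.
Exactly one fragment in the molecule meets all constraints, giving 1 match.

1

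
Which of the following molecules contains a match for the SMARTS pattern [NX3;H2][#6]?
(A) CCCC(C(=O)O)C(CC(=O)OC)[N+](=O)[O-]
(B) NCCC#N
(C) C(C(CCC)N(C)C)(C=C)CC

B

[NX3;H2][#6] describes a trivalent nitrogen with two H attached to carbon (a primary amine).
(A) has a nitro group (-[N+](=O)[O-]) but the nitrogen is [N+] with no H, not NX3H2.
(B) contains a primary amino group (-NH2), which satisfies every atom and bond constraint.
(C) has a dimethylamino group (-N(CH3)2) but the nitrogen has H0, not H2.
So the answer is (B).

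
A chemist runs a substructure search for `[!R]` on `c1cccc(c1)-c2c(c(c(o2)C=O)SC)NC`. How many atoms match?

6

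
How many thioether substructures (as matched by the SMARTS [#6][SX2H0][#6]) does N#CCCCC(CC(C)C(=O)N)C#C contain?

0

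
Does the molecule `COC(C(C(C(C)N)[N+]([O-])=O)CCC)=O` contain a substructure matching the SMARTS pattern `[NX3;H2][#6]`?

Yes

The pattern [NX3;H2][#6] describes a trivalent nitrogen with two H attached to carbon — a primary amine.
The molecule carries a primary amino group (-NH2), whose atoms satisfy every constraint of the query, so the pattern matches.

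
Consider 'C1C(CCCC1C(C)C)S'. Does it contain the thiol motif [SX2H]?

Yes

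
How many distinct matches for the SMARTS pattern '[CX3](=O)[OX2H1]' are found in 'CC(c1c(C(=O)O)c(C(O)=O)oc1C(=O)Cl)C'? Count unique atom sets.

2

[CX3](=O)[OX2H1] is the SMARTS for a carboxylic acid: an sp2 carbon double-bonded to O and single-bonded to an -OH oxygen.
The molecule carries 2 separate instances of a carboxylic acid group (-C(=O)OH) meeting every constraint; each maps to a distinct set of atoms, giving 2 matches.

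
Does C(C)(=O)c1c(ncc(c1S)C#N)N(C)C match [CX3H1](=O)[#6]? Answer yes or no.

No

The pattern [CX3H1](=O)[#6] describes an sp2 carbon with one H, double-bonded to O and single-bonded to carbon — an aldehyde.
The closest candidate here is an acetyl/ketone group (-C(=O)CH3), but the carbonyl carbon has H0 (two carbon neighbours), not H1. No other fragment satisfies the full query, so there is no match.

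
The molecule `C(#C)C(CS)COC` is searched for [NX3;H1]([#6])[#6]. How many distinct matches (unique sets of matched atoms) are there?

0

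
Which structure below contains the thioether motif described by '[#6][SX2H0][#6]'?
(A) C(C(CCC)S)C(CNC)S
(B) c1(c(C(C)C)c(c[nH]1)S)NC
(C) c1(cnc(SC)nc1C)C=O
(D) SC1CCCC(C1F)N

[#6][SX2H0][#6] describes an aliphatic sulfur bridging two carbons with no H on the sulfur (a thioether).
(A) has a thiol (-SH) but the sulfur has H1, not H0 bridging two carbons.
(B) has a thiol (-SH) but the sulfur has H1, not H0 bridging two carbons.
(C) contains a methylthio ether (-SCH3), which satisfies every atom and bond constraint.
(D) has a thiol (-SH) but the sulfur has H1, not H0 bridging two carbons.
So the answer is (C).

C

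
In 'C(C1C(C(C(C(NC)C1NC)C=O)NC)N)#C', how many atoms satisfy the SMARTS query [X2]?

The query [X2] means: any atom with exactly two total connections (bonds + H).
Check the 17 heavy atoms by environment: 9× C (X4) → no; 1× C (X3) → no; 1× O (X1) → no; 4× N (X3) → no; 2× C (X2) → match.
That gives 2 matching atoms.

2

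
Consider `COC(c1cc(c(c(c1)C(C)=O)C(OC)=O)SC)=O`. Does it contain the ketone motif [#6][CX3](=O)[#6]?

Yes

The pattern [#6][CX3](=O)[#6] describes a carbonyl carbon (no H) flanked by two carbons — a ketone.
The molecule carries an acetyl/ketone group (-C(=O)CH3), whose atoms satisfy every constraint of the query, so the pattern matches.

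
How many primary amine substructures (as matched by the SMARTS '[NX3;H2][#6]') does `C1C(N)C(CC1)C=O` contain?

1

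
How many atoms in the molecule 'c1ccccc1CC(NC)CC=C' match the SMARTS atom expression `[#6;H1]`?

The query [#6;H1] means: any carbon bearing exactly one hydrogen.
Check the 13 heavy atoms by environment: 3× C (H2) → no; 2× C (H1) → match; 1× c (aromatic, H0) → no; 5× c (aromatic, H1) → match; 1× N (H1) → no; 1× C (H3) → no.
Summing the matching environments: 2 + 5 = 7 matching atoms.

7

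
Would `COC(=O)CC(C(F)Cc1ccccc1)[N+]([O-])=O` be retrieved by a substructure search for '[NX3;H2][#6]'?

No

The pattern [NX3;H2][#6] describes a trivalent nitrogen with two H attached to carbon — a primary amine.
The closest candidate here is a nitro group (-[N+](=O)[O-]), but the nitrogen is [N+] with no H, not NX3H2. No other fragment satisfies the full query, so there is no match.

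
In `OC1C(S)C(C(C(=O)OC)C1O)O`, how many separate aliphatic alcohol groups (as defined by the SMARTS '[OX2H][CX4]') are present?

3

[OX2H][CX4] is the SMARTS for an aliphatic alcohol: a hydroxyl oxygen bound to an sp3 (X4) carbon.
The molecule carries 3 separate instances of a hydroxyl group (-OH) meeting every constraint; each maps to a distinct set of atoms, giving 3 matches.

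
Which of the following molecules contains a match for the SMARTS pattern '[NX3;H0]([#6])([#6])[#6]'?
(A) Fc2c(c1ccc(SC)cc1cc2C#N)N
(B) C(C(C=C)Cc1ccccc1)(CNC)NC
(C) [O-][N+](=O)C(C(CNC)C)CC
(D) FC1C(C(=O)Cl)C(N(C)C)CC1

D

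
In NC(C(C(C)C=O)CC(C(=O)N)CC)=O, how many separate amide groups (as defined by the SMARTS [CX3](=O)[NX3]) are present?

[CX3](=O)[NX3] is the SMARTS for an amide: a carbonyl carbon bonded to a trivalent nitrogen.
The molecule carries 2 separate instances of a primary amide (-C(=O)NH2) meeting every constraint; each maps to a distinct set of atoms, giving 2 matches.

2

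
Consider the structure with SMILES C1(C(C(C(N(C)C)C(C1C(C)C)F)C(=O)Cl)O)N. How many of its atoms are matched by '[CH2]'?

Check the 18 heavy atoms by environment: 7× C (H1) → no; 1× F (H0) → no; 1× O (H1) → no; 4× C (H3) → no; 1× N (H2) → no; 1× C (H0) → no; 1× O (H0) → no; 1× Cl (H0) → no; 1× N (H0) → no.
No environment satisfies the query, so 0 matching atoms.

0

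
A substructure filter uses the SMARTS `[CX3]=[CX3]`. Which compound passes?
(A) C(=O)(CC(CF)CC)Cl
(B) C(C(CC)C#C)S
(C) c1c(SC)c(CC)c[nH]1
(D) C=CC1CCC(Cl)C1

[CX3]=[CX3] describes a non-aromatic C=C double bond between two sp2 carbons (an alkene).
(A) has an ethyl group (-CH2CH3) but its C-C bond is a single bond between CX4 carbons, not CX3=CX3.
(B) has an ethynyl group (-C#CH) but the C-C bond is a triple bond, not a double bond.
(C) has an ethyl group (-CH2CH3) but its C-C bond is a single bond between CX4 carbons, not CX3=CX3.
(D) contains a vinyl group (-CH=CH2), which satisfies every atom and bond constraint.
So the answer is (D).

D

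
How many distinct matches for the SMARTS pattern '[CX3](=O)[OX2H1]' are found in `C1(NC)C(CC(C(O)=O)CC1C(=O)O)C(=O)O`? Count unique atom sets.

3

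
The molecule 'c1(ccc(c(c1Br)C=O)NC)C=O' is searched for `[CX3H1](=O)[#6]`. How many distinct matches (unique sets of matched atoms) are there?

[CX3H1](=O)[#6] is the SMARTS for an aldehyde: an sp2 carbon with one H, double-bonded to O and single-bonded to carbon.
The molecule carries 2 separate instances of an aldehyde (-CHO) meeting every constraint; each maps to a distinct set of atoms, giving 2 matches.

2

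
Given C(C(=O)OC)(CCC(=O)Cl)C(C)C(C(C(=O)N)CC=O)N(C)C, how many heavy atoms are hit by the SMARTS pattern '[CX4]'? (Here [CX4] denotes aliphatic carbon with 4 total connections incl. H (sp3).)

11

The query [CX4] means: C with X4: aliphatic carbon with exactly 4 total connections (bonds + H).
Check the 23 heavy atoms by environment: 11× C (X4) → match; 4× C (X3) → no; 4× O (X1) → no; 1× Cl (X1) → no; 2× N (X3) → no; 1× O (X2) → no.
That gives 11 matching atoms.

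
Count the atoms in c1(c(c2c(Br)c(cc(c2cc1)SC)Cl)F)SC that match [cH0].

7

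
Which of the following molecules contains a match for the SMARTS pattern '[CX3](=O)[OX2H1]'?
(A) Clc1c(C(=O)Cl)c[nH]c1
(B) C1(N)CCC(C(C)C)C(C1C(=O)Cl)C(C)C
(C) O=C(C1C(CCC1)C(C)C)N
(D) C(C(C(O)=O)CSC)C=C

[CX3](=O)[OX2H1] describes an sp2 carbon double-bonded to O and single-bonded to an -OH oxygen (a carboxylic acid).
(A) has an acyl chloride (-C(=O)Cl) but the carbonyl is bonded to Cl, not to an -OH oxygen.
(B) has an acyl chloride (-C(=O)Cl) but the carbonyl is bonded to Cl, not to an -OH oxygen.
(C) has a primary amide (-C(=O)NH2) but the carbonyl is bonded to N, not to an -OH oxygen.
(D) contains a carboxylic acid group (-C(=O)OH), which satisfies every atom and bond constraint.
So the answer is (D).

D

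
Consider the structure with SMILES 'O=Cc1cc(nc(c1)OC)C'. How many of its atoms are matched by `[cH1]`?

The query [cH1] means: aromatic carbon bearing exactly one hydrogen.
Check the 11 heavy atoms by environment: 1× n (aromatic, H0) → no; 3× c (aromatic, H0) → no; 2× c (aromatic, H1) → match; 1× C (H1) → no; 2× O (H0) → no; 2× C (H3) → no.
That gives 2 matching atoms.

2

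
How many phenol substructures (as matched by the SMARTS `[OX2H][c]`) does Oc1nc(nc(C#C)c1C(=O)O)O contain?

2

[OX2H][c] is the SMARTS for a phenol: a hydroxyl oxygen attached to an aromatic carbon.
The molecule carries 2 separate instances of a hydroxyl group (-OH) meeting every constraint; each maps to a distinct set of atoms, giving 2 matches.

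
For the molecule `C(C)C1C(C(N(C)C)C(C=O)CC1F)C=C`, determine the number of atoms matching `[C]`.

Check the 16 heavy atoms by environment: 13× C → match; 1× O → no; 1× F → no; 1× N → no.
That gives 13 matching atoms.

13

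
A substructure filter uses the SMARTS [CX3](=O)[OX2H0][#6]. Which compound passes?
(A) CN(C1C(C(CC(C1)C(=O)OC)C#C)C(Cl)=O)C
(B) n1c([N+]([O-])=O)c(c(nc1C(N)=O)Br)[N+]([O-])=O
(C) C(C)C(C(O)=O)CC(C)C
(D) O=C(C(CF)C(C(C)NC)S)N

[CX3](=O)[OX2H0][#6] describes a carbonyl carbon bonded to an oxygen that is itself bonded to carbon (no H on that O) (an ester).
(A) contains a methyl-ester group (-C(=O)OCH3), which satisfies every atom and bond constraint.
(B) has a primary amide (-C(=O)NH2) but the carbonyl is bonded to N, not to an O-C linkage.
(C) has a carboxylic acid group (-C(=O)OH) but the singly-bonded O carries H (OX2H1, not H0).
(D) has a primary amide (-C(=O)NH2) but the carbonyl is bonded to N, not to an O-C linkage.
So the answer is (A).

A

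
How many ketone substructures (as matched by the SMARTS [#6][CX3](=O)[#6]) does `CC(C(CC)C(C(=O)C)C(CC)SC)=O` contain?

2

[#6][CX3](=O)[#6] is the SMARTS for a ketone: a carbonyl carbon (no H) flanked by two carbons.
The molecule carries 2 separate instances of an acetyl/ketone group (-C(=O)CH3) meeting every constraint; each maps to a distinct set of atoms, giving 2 matches.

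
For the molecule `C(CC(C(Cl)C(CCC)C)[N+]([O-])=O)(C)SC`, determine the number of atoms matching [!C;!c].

5

The query [!C;!c] means: neither aliphatic nor aromatic carbon — same as [!#6].
Check the 16 heavy atoms by environment: 11× C → no; 1× N (charge +1) → match; 1× O (charge -1) → match; 1× O → match; 1× S → match; 1× Cl → match.
Summing the matching environments: 1 + 1 + 1 + 1 + 1 = 5 matching atoms.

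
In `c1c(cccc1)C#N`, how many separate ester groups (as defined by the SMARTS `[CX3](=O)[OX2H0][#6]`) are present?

0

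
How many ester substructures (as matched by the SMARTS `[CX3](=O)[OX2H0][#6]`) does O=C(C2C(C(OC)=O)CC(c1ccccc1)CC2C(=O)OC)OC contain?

[CX3](=O)[OX2H0][#6] is the SMARTS for an ester: a carbonyl carbon bonded to an oxygen that is itself bonded to carbon (no H on that O).
The molecule carries 3 separate instances of a methyl-ester group (-C(=O)OCH3) meeting every constraint; each maps to a distinct set of atoms, giving 3 matches.

3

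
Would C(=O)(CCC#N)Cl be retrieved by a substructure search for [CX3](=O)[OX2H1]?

No

The pattern [CX3](=O)[OX2H1] describes an sp2 carbon double-bonded to O and single-bonded to an -OH oxygen — a carboxylic acid.
The closest candidate here is an acyl chloride (-C(=O)Cl), but the carbonyl is bonded to Cl, not to an -OH oxygen. No other fragment satisfies the full query, so there is no match.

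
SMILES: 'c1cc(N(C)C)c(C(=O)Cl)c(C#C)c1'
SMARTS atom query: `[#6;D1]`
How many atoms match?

3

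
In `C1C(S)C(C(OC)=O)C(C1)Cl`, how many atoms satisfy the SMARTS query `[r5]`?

5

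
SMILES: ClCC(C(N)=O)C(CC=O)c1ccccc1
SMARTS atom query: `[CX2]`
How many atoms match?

The query [CX2] means: C with X2: aliphatic carbon with exactly 2 total connections.
Check the 16 heavy atoms by environment: 4× C (X4) → no; 2× C (X3) → no; 2× O (X1) → no; 1× N (X3) → no; 1× Cl (X1) → no; 6× c (aromatic, X3) → no.
No environment satisfies the query, so 0 matching atoms.

0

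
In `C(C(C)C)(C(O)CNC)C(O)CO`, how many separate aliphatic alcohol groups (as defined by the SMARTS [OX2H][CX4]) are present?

[OX2H][CX4] is the SMARTS for an aliphatic alcohol: a hydroxyl oxygen bound to an sp3 (X4) carbon.
The molecule carries 3 separate instances of a hydroxyl group (-OH) meeting every constraint; each maps to a distinct set of atoms, giving 3 matches.

3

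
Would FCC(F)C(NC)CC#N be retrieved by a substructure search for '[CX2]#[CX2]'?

The pattern [CX2]#[CX2] describes a carbon-carbon triple bond — an alkyne.
The closest candidate here is a nitrile (-C#N), but the triple bond is C#N, not C#C. No other fragment satisfies the full query, so there is no match.

No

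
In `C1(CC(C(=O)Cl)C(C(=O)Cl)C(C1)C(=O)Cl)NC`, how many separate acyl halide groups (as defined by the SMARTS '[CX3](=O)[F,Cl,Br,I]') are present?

3

[CX3](=O)[F,Cl,Br,I] is the SMARTS for an acyl halide: a carbonyl carbon bonded to a halogen.
The molecule carries 3 separate instances of an acyl chloride (-C(=O)Cl) meeting every constraint; each maps to a distinct set of atoms, giving 3 matches.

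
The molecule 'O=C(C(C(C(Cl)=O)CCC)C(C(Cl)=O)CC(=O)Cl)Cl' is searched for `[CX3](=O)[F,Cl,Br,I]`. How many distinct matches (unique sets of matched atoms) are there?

4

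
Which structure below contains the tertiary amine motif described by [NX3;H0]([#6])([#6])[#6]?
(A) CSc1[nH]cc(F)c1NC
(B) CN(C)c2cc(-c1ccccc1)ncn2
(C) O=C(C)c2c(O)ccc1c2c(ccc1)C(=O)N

B

[NX3;H0]([#6])([#6])[#6] describes a trivalent nitrogen with no H, bonded to three carbons (a tertiary amine).
(A) has an N-methylamino group (-NHCH3) but the nitrogen still has one H (H1), not H0.
(B) contains a dimethylamino group (-N(CH3)2), which satisfies every atom and bond constraint.
(C) has a primary amide (-C(=O)NH2) but the amide nitrogen has H2 and only one carbon neighbour.
So the answer is (B).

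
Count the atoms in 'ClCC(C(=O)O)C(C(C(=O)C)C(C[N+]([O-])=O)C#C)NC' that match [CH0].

The query [CH0] means: aliphatic carbon with no attached hydrogen.
Check the 20 heavy atoms by environment: 2× C (H2) → no; 5× C (H1) → no; 1× N (charge +1, H0) → no; 1× O (charge -1, H0) → no; 3× O (H0) → no; 3× C (H0) → match; 1× O (H1) → no; 1× N (H1) → no; 2× C (H3) → no; 1× Cl (H0) → no.
That gives 3 matching atoms.

3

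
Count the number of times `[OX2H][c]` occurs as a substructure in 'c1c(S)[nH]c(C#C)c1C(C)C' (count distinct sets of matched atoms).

[OX2H][c] is the SMARTS for a phenol: a hydroxyl oxygen attached to an aromatic carbon.
No fragment in the molecule satisfies every constraint, giving 0 matches.

0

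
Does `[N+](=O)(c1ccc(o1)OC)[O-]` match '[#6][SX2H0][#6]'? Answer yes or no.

No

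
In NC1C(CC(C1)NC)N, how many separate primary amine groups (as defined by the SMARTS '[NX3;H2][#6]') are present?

[NX3;H2][#6] is the SMARTS for a primary amine: a trivalent nitrogen with two H attached to carbon.
The molecule carries 2 separate instances of a primary amino group (-NH2) meeting every constraint; each maps to a distinct set of atoms, giving 2 matches.

2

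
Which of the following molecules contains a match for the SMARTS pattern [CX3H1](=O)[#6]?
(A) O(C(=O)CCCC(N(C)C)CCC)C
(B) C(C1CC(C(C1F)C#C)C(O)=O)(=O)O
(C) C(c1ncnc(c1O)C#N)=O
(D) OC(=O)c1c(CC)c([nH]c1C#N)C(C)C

C

[CX3H1](=O)[#6] describes an sp2 carbon with one H, double-bonded to O and single-bonded to carbon (an aldehyde).
(A) has a methyl-ester group (-C(=O)OCH3) but the carbonyl carbon has H0, not H1.
(B) has a carboxylic acid group (-C(=O)OH) but the carbonyl carbon has H0 and is bonded to O, not H1.
(C) contains an aldehyde (-CHO), which satisfies every atom and bond constraint.
(D) has a carboxylic acid group (-C(=O)OH) but the carbonyl carbon has H0 and is bonded to O, not H1.
So the answer is (C).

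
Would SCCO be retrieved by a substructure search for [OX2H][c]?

No

The pattern [OX2H][c] describes a hydroxyl oxygen attached to an aromatic carbon — a phenol.
The closest candidate here is a hydroxyl group (-OH), but the -OH is on an aliphatic carbon, not an aromatic c. No other fragment satisfies the full query, so there is no match.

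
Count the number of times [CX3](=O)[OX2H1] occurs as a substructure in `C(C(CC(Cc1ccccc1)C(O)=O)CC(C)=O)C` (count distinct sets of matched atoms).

1

[CX3](=O)[OX2H1] is the SMARTS for a carboxylic acid: an sp2 carbon double-bonded to O and single-bonded to an -OH oxygen.
Exactly one fragment in the molecule meets all constraints, giving 1 match.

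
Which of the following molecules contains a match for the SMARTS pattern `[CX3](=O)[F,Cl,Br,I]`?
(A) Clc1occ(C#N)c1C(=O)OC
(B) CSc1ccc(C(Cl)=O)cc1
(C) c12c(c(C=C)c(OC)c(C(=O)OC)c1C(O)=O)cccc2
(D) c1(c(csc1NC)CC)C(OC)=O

B

[CX3](=O)[F,Cl,Br,I] describes a carbonyl carbon bonded to a halogen (an acyl halide).
(A) has a methyl-ester group (-C(=O)OCH3) but the carbonyl is bonded to -O-C, not to a halogen.
(B) contains an acyl chloride (-C(=O)Cl), which satisfies every atom and bond constraint.
(C) has a carboxylic acid group (-C(=O)OH) but the carbonyl is bonded to -OH, not to a halogen.
(D) has a methyl-ester group (-C(=O)OCH3) but the carbonyl is bonded to -O-C, not to a halogen.
So the answer is (B).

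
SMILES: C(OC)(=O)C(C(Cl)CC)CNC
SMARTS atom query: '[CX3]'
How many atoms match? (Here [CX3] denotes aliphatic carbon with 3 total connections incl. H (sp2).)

1

Check the 12 heavy atoms by environment: 7× C (X4) → no; 1× N (X3) → no; 1× C (X3) → match; 1× O (X1) → no; 1× O (X2) → no; 1× Cl (X1) → no.
That gives 1 matching atom.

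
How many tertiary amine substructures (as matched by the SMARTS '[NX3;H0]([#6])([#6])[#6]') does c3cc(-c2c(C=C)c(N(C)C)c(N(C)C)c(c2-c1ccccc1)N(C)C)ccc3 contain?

3

[NX3;H0]([#6])([#6])[#6] is the SMARTS for a tertiary amine: a trivalent nitrogen with no H, bonded to three carbons.
The molecule carries 3 separate instances of a dimethylamino group (-N(CH3)2) meeting every constraint; each maps to a distinct set of atoms, giving 3 matches.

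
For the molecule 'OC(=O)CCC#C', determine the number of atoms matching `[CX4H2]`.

2

The query [CX4H2] means: sp3 carbon (X4) with exactly two hydrogens.
Check the 7 heavy atoms by environment: 2× C (H2, X4) → match; 1× C (H0, X3) → no; 1× O (H0, X1) → no; 1× O (H1, X2) → no; 1× C (H0, X2) → no; 1× C (H1, X2) → no.
That gives 2 matching atoms.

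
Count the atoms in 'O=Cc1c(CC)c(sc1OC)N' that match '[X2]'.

Check the 12 heavy atoms by environment: 1× s (aromatic, X2) → match; 4× c (aromatic, X3) → no; 1× O (X2) → match; 3× C (X4) → no; 1× C (X3) → no; 1× O (X1) → no; 1× N (X3) → no.
Summing the matching environments: 1 + 1 = 2 matching atoms.

2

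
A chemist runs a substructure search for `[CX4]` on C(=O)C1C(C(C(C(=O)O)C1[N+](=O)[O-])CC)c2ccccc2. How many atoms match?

The query [CX4] means: C with X4: aliphatic carbon with exactly 4 total connections (bonds + H).
Check the 21 heavy atoms by environment: 7× C (X4) → match; 2× C (X3) → no; 3× O (X1) → no; 1× O (X2) → no; 1× N (charge +1, X3) → no; 1× O (charge -1, X1) → no; 6× c (aromatic, X3) → no.
That gives 7 matching atoms.

7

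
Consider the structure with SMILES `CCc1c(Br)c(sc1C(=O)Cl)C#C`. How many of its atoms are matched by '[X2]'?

3

The query [X2] means: any atom with exactly two total connections (bonds + H).
Check the 13 heavy atoms by environment: 1× s (aromatic, X2) → match; 4× c (aromatic, X3) → no; 2× C (X4) → no; 2× C (X2) → match; 1× C (X3) → no; 1× O (X1) → no; 1× Cl (X1) → no; 1× Br (X1) → no.
Summing the matching environments: 1 + 2 = 3 matching atoms.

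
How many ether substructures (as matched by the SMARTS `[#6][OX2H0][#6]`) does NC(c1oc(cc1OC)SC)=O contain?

1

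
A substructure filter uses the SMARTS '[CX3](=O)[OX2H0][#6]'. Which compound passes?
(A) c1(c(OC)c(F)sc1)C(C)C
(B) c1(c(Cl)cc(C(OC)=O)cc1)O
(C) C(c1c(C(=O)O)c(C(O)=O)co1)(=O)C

[CX3](=O)[OX2H0][#6] describes a carbonyl carbon bonded to an oxygen that is itself bonded to carbon (no H on that O) (an ester).
(A) has a methoxy ether (-OCH3) but the ether oxygen is not adjacent to a C=O carbon.
(B) contains a methyl-ester group (-C(=O)OCH3), which satisfies every atom and bond constraint.
(C) has a carboxylic acid group (-C(=O)OH) but the singly-bonded O carries H (OX2H1, not H0).
So the answer is (B).

B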